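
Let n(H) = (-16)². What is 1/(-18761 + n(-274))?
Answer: -1/18505 ≈ -5.4039e-5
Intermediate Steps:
n(H) = 256
1/(-18761 + n(-274)) = 1/(-18761 + 256) = 1/(-18505) = -1/18505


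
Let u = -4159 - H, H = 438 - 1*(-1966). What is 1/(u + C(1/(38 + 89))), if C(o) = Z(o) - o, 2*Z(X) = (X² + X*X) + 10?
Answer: -16129/105774108 ≈ -0.00015249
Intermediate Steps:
H = 2404 (H = 438 + 1966 = 2404)
Z(X) = 5 + X² (Z(X) = ((X² + X*X) + 10)/2 = ((X² + X²) + 10)/2 = (2*X² + 10)/2 = (10 + 2*X²)/2 = 5 + X²)
C(o) = 5 + o² - o (C(o) = (5 + o²) - o = 5 + o² - o)
u = -6563 (u = -4159 - 1*2404 = -4159 - 2404 = -6563)
1/(u + C(1/(38 + 89))) = 1/(-6563 + (5 + (1/(38 + 89))² - 1/(38 + 89))) = 1/(-6563 + (5 + (1/127)² - 1/127)) = 1/(-6563 + (5 + (1/127)² - 1*1/127)) = 1/(-6563 + (5 + 1/16129 - 1/127)) = 1/(-6563 + 80519/16129) = 1/(-105774108/16129) = -16129/105774108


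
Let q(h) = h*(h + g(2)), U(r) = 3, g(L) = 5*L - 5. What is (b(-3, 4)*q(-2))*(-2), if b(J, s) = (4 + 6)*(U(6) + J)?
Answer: 0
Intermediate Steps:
g(L) = -5 + 5*L
b(J, s) = 30 + 10*J (b(J, s) = (4 + 6)*(3 + J) = 10*(3 + J) = 30 + 10*J)
q(h) = h*(5 + h) (q(h) = h*(h + (-5 + 5*2)) = h*(h + (-5 + 10)) = h*(h + 5) = h*(5 + h))
(b(-3, 4)*q(-2))*(-2) = ((30 + 10*(-3))*(-2*(5 - 2)))*(-2) = ((30 - 30)*(-2*3))*(-2) = (0*(-6))*(-2) = 0*(-2) = 0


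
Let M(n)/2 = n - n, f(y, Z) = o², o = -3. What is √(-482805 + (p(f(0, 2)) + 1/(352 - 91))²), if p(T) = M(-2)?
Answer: 2*I*√8222289851/261 ≈ 694.84*I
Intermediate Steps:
f(y, Z) = 9 (f(y, Z) = (-3)² = 9)
M(n) = 0 (M(n) = 2*(n - n) = 2*0 = 0)
p(T) = 0
√(-482805 + (p(f(0, 2)) + 1/(352 - 91))²) = √(-482805 + (0 + 1/(352 - 91))²) = √(-482805 + (0 + 1/261)²) = √(-482805 + (1/261)²) = √(-482805 + 1/68121) = √(-32889159404/68121) = 2*I*√8222289851/261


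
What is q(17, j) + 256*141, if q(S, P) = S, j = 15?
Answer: 36113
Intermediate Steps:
q(17, j) + 256*141 = 17 + 256*141 = 17 + 36096 = 36113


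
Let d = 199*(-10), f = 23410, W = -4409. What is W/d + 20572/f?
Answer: 14415297/4658590 ≈ 3.0943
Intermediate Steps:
d = -1990
W/d + 20572/f = -4409/(-1990) + 20572/23410 = -4409*(-1/1990) + 20572*(1/23410) = 4409/1990 + 10286/11705 = 14415297/4658590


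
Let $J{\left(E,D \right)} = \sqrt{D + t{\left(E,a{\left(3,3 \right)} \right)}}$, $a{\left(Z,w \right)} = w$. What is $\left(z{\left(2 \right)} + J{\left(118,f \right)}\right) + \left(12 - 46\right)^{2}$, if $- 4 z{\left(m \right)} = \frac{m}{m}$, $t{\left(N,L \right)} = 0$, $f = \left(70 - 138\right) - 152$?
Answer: $\frac{4623}{4} + 2 i \sqrt{55} \approx 1155.8 + 14.832 i$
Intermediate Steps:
$f = -220$ ($f = -68 - 152 = -220$)
$J{\left(E,D \right)} = \sqrt{D}$ ($J{\left(E,D \right)} = \sqrt{D + 0} = \sqrt{D}$)
$z{\left(m \right)} = - \frac{1}{4}$ ($z{\left(m \right)} = - \frac{m \frac{1}{m}}{4} = \left(- \frac{1}{4}\right) 1 = - \frac{1}{4}$)
$\left(z{\left(2 \right)} + J{\left(118,f \right)}\right) + \left(12 - 46\right)^{2} = \left(- \frac{1}{4} + \sqrt{-220}\right) + \left(12 - 46\right)^{2} = \left(- \frac{1}{4} + 2 i \sqrt{55}\right) + \left(-34\right)^{2} = \left(- \frac{1}{4} + 2 i \sqrt{55}\right) + 1156 = \frac{4623}{4} + 2 i \sqrt{55}$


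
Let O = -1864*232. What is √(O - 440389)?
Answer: 7*I*√17813 ≈ 934.26*I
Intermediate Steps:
O = -432448
√(O - 440389) = √(-432448 - 440389) = √(-872837) = 7*I*√17813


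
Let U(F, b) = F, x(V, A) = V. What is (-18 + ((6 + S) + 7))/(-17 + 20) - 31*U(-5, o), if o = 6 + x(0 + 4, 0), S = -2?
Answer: 458/3 ≈ 152.67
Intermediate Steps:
o = 10 (o = 6 + (0 + 4) = 6 + 4 = 10)
(-18 + ((6 + S) + 7))/(-17 + 20) - 31*U(-5, o) = (-18 + ((6 - 2) + 7))/(-17 + 20) - 31*(-5) = (-18 + (4 + 7))/3 + 155 = (-18 + 11)*(1/3) + 155 = -7*1/3 + 155 = -7/3 + 155 = 458/3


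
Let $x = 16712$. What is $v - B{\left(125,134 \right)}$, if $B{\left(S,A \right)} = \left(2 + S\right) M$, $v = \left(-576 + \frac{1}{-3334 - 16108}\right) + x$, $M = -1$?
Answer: $\frac{316185245}{19442} \approx 16263.0$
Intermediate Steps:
$v = \frac{313716111}{19442}$ ($v = \left(-576 + \frac{1}{-3334 - 16108}\right) + 16712 = \left(-576 + \frac{1}{-19442}\right) + 16712 = \left(-576 - \frac{1}{19442}\right) + 16712 = - \frac{11198593}{19442} + 16712 = \frac{313716111}{19442} \approx 16136.0$)
$B{\left(S,A \right)} = -2 - S$ ($B{\left(S,A \right)} = \left(2 + S\right) \left(-1\right) = -2 - S$)
$v - B{\left(125,134 \right)} = \frac{313716111}{19442} - \left(-2 - 125\right) = \frac{313716111}{19442} - -127 = \frac{313716111}{19442} + 127 = \frac{316185245}{19442}$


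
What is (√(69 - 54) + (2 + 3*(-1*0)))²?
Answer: (2 + √15)² ≈ 34.492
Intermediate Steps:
(√(69 - 54) + (2 + 3*(-1*0)))² = (√15 + (2 + 3*0))² = (√15 + (2 + 0))² = (√15 + 2)² = (2 + √15)²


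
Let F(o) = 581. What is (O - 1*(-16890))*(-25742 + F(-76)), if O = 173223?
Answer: -4783433193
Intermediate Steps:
(O - 1*(-16890))*(-25742 + F(-76)) = (173223 - 1*(-16890))*(-25742 + 581) = (173223 + 16890)*(-25161) = 190113*(-25161) = -4783433193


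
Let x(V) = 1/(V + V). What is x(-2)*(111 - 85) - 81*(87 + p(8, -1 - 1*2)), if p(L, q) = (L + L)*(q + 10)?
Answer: -32251/2 ≈ -16126.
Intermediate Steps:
p(L, q) = 2*L*(10 + q) (p(L, q) = (2*L)*(10 + q) = 2*L*(10 + q))
x(V) = 1/(2*V)
x(-2)*(111 - 85) - 81*(87 + p(8, -1 - 1*2)) = ((½)/(-2))*(111 - 85) - 81*(87 + 2*8*(10 + (-1 - 1*2))) = ((½)*(-½))*26 - 81*(87 + 2*8*(10 + (-1 - 2))) = -¼*26 - 81*(87 + 2*8*(10 - 3)) = -13/2 - 81*(87 + 2*8*7) = -13/2 - 81*(87 + 112) = -13/2 - 81*199 = -13/2 - 1*16119 = -13/2 - 16119 = -32251/2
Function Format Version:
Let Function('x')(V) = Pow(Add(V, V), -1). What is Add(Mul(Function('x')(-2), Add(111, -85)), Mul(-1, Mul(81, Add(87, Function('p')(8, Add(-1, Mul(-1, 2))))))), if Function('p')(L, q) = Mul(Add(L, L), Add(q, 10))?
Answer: Rational(-32251, 2) ≈ -16126.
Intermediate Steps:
Function('p')(L, q) = Mul(2, L, Add(10, q)) (Function('p')(L, q) = Mul(Mul(2, L), Add(10, q)) = Mul(2, L, Add(10, q)))
Function('x')(V) = Mul(Rational(1, 2), Pow(V, -1)) (Function('x')(V) = Pow(Mul(2, V), -1) = Mul(Rational(1, 2), Pow(V, -1)))
Add(Mul(Function('x')(-2), Add(111, -85)), Mul(-1, Mul(81, Add(87, Function('p')(8, Add(-1, Mul(-1, 2))))))) = Add(Mul(Mul(Rational(1, 2), Pow(-2, -1)), Add(111, -85)), Mul(-1, Mul(81, Add(87, Mul(2, 8, Add(10, Add(-1, Mul(-1, 2)))))))) = Add(Mul(Mul(Rational(1, 2), Rational(-1, 2)), 26), Mul(-1, Mul(81, Add(87, Mul(2, 8, Add(10, Add(-1, -2))))))) = Add(Mul(Rational(-1, 4), 26), Mul(-1, Mul(81, Add(87, Mul(2, 8, Add(10, -3)))))) = Add(Rational(-13, 2), Mul(-1, Mul(81, Add(87, Mul(2, 8, 7))))) = Add(Rational(-13, 2), Mul(-1, Mul(81, Add(87, 112)))) = Add(Rational(-13, 2), Mul(-1, Mul(81, 199))) = Add(Rational(-13, 2), Mul(-1, 16119)) = Add(Rational(-13, 2), -16119) = Rational(-32251, 2)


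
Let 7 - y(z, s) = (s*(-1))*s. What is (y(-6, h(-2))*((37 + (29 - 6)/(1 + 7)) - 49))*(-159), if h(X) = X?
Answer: 127677/8 ≈ 15960.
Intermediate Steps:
y(z, s) = 7 + s² (y(z, s) = 7 - s*(-1)*s = 7 - (-s)*s = 7 - (-1)*s² = 7 + s²)
(y(-6, h(-2))*((37 + (29 - 6)/(1 + 7)) - 49))*(-159) = ((7 + (-2)²)*((37 + (29 - 6)/(1 + 7)) - 49))*(-159) = ((7 + 4)*((37 + 23/8) - 49))*(-159) = (11*((37 + 23*(⅛)) - 49))*(-159) = (11*((37 + 23/8) - 49))*(-159) = (11*(319/8 - 49))*(-159) = (11*(-73/8))*(-159) = -803/8*(-159) = 127677/8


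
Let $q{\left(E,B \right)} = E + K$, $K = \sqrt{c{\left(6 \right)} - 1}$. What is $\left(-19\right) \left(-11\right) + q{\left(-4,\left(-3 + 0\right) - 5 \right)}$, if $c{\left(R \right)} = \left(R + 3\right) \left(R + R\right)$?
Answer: $205 + \sqrt{107} \approx 215.34$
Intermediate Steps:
$c{\left(R \right)} = 2 R \left(3 + R\right)$ ($c{\left(R \right)} = \left(3 + R\right) 2 R = 2 R \left(3 + R\right)$)
$K = \sqrt{107}$ ($K = \sqrt{2 \cdot 6 \left(3 + 6\right) - 1} = \sqrt{2 \cdot 6 \cdot 9 - 1} = \sqrt{108 - 1} = \sqrt{107} \approx 10.344$)
$q{\left(E,B \right)} = E + \sqrt{107}$
$\left(-19\right) \left(-11\right) + q{\left(-4,\left(-3 + 0\right) - 5 \right)} = \left(-19\right) \left(-11\right) - \left(4 - \sqrt{107}\right) = 209 - \left(4 - \sqrt{107}\right) = 205 + \sqrt{107}$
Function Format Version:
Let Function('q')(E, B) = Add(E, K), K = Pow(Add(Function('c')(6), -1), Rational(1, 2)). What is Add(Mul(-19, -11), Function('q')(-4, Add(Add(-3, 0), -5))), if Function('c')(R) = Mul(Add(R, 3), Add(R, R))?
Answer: Add(205, Pow(107, Rational(1, 2))) ≈ 215.34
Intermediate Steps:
Function('c')(R) = Mul(2, R, Add(3, R)) (Function('c')(R) = Mul(Add(3, R), Mul(2, R)) = Mul(2, R, Add(3, R)))
K = Pow(107, Rational(1, 2)) (K = Pow(Add(Mul(2, 6, Add(3, 6)), -1), Rational(1, 2)) = Pow(Add(Mul(2, 6, 9), -1), Rational(1, 2)) = Pow(Add(108, -1), Rational(1, 2)) = Pow(107, Rational(1, 2)) ≈ 10.344)
Function('q')(E, B) = Add(E, Pow(107, Rational(1, 2)))
Add(Mul(-19, -11), Function('q')(-4, Add(Add(-3, 0), -5))) = Add(Mul(-19, -11), Add(-4, Pow(107, Rational(1, 2)))) = Add(209, Add(-4, Pow(107, Rational(1, 2)))) = Add(205, Pow(107, Rational(1, 2)))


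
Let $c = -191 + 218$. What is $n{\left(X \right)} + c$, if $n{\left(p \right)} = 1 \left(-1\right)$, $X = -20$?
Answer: $26$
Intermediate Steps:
$n{\left(p \right)} = -1$
$c = 27$
$n{\left(X \right)} + c = -1 + 27 = 26$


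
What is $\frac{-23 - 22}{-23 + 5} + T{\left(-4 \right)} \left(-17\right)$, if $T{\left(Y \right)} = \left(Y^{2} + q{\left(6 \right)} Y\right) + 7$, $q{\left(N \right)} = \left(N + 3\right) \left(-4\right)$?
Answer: $- \frac{5673}{2} \approx -2836.5$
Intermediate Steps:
$q{\left(N \right)} = -12 - 4 N$ ($q{\left(N \right)} = \left(3 + N\right) \left(-4\right) = -12 - 4 N$)
$T{\left(Y \right)} = 7 + Y^{2} - 36 Y$ ($T{\left(Y \right)} = \left(Y^{2} + \left(-12 - 24\right) Y\right) + 7 = \left(Y^{2} - 36 Y\right) + 7 = 7 + Y^{2} - 36 Y$)
$\frac{-23 - 22}{-23 + 5} + T{\left(-4 \right)} \left(-17\right) = \frac{-23 - 22}{-23 + 5} + \left(7 + \left(-4\right)^{2} - -144\right) \left(-17\right) = \frac{-23 - 22}{-18} + \left(7 + 16 + 144\right) \left(-17\right) = \left(-23 - 22\right) \left(- \frac{1}{18}\right) + 167 \left(-17\right) = \left(-45\right) \left(- \frac{1}{18}\right) - 2839 = \frac{5}{2} - 2839 = - \frac{5673}{2}$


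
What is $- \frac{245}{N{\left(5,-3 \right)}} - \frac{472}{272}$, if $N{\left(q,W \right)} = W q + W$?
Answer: $\frac{1817}{153} \approx 11.876$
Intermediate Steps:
$N{\left(q,W \right)} = W + W q$
$- \frac{245}{N{\left(5,-3 \right)}} - \frac{472}{272} = - \frac{245}{\left(-3\right) \left(1 + 5\right)} - \frac{472}{272} = - \frac{245}{\left(-3\right) 6} - \frac{59}{34} = - \frac{245}{-18} - \frac{59}{34} = \left(-245\right) \left(- \frac{1}{18}\right) - \frac{59}{34} = \frac{245}{18} - \frac{59}{34} = \frac{1817}{153}$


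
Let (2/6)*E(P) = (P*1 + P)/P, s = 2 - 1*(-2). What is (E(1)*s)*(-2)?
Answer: -48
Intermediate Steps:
s = 4 (s = 2 + 2 = 4)
E(P) = 6 (E(P) = 3*((P*1 + P)/P) = 3*((P + P)/P) = 3*((2*P)/P) = 3*2 = 6)
(E(1)*s)*(-2) = (6*4)*(-2) = 24*(-2) = -48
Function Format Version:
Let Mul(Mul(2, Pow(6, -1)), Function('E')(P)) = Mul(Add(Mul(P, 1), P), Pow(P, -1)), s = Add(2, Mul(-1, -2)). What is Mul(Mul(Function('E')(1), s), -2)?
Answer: -48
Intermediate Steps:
s = 4 (s = Add(2, 2) = 4)
Function('E')(P) = 6 (Function('E')(P) = Mul(3, Mul(Add(Mul(P, 1), P), Pow(P, -1))) = Mul(3, Mul(Add(P, P), Pow(P, -1))) = Mul(3, Mul(Mul(2, P), Pow(P, -1))) = Mul(3, 2) = 6)
Mul(Mul(Function('E')(1), s), -2) = Mul(Mul(6, 4), -2) = Mul(24, -2) = -48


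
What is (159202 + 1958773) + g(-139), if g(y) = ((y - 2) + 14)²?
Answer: 2134104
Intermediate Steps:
g(y) = (12 + y)² (g(y) = ((-2 + y) + 14)² = (12 + y)²)
(159202 + 1958773) + g(-139) = (159202 + 1958773) + (12 - 139)² = 2117975 + (-127)² = 2117975 + 16129 = 2134104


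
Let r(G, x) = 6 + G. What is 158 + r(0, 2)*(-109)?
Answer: -496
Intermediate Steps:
158 + r(0, 2)*(-109) = 158 + (6 + 0)*(-109) = 158 + 6*(-109) = 158 - 654 = -496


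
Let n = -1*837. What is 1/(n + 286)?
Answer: -1/551 ≈ -0.0018149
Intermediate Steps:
n = -837
1/(n + 286) = 1/(-837 + 286) = 1/(-551) = -1/551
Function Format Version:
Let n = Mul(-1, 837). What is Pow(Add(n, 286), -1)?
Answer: Rational(-1, 551) ≈ -0.0018149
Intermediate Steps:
n = -837
Pow(Add(n, 286), -1) = Pow(Add(-837, 286), -1) = Pow(-551, -1) = Rational(-1, 551)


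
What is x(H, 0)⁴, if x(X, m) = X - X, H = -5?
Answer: 0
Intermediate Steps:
x(X, m) = 0
x(H, 0)⁴ = 0⁴ = 0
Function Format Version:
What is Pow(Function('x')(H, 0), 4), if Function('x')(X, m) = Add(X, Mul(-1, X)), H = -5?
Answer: 0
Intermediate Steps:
Function('x')(X, m) = 0
Pow(Function('x')(H, 0), 4) = Pow(0, 4) = 0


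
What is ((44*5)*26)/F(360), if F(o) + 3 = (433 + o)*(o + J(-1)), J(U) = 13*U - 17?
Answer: 5720/261687 ≈ 0.021858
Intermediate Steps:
J(U) = -17 + 13*U
F(o) = -3 + (-30 + o)*(433 + o) (F(o) = -3 + (433 + o)*(o + (-17 + 13*(-1))) = -3 + (433 + o)*(o + (-17 - 13)) = -3 + (433 + o)*(o - 30) = -3 + (433 + o)*(-30 + o) = -3 + (-30 + o)*(433 + o))
((44*5)*26)/F(360) = ((44*5)*26)/(-12993 + 360² + 403*360) = (220*26)/(-12993 + 129600 + 145080) = 5720/261687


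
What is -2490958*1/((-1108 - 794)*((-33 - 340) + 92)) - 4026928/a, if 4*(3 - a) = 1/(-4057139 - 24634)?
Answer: -17569971188891898539/13089315633987 ≈ -1.3423e+6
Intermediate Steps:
a = 48981277/16327092 (a = 3 - 1/(4*(-4057139 - 24634)) = 3 - ¼/(-4081773) = 3 - ¼*(-1/4081773) = 3 + 1/16327092 = 48981277/16327092 ≈ 3.0000)
-2490958*1/((-1108 - 794)*((-33 - 340) + 92)) - 4026928/a = -2490958*1/((-1108 - 794)*((-33 - 340) + 92)) - 4026928/48981277/16327092 = -2490958*(-1/(1902*(-373 + 92))) - 4026928*16327092/48981277 = -2490958/((-281*(-1902))) - 65748023933376/48981277 = -2490958/534462 - 65748023933376/48981277 = -2490958*1/534462 - 65748023933376/48981277 = -1245479/267231 - 65748023933376/48981277 = -17569971188891898539/13089315633987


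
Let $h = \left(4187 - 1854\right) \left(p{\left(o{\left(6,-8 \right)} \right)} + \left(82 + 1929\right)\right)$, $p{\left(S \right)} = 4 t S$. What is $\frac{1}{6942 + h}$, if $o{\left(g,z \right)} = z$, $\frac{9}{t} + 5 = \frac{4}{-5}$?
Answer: $\frac{29}{139619065} \approx 2.0771 \cdot 10^{-7}$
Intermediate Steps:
$t = - \frac{45}{29}$ ($t = \frac{9}{-5 + \frac{4}{-5}} = \frac{9}{-5 + 4 \left(- \frac{1}{5}\right)} = \frac{9}{-5 - \frac{4}{5}} = \frac{9}{- \frac{29}{5}} = 9 \left(- \frac{5}{29}\right) = - \frac{45}{29} \approx -1.5517$)
$p{\left(S \right)} = - \frac{180 S}{29}$ ($p{\left(S \right)} = 4 \left(- \frac{45}{29}\right) S = - \frac{180 S}{29}$)
$h = \frac{139417747}{29}$ ($h = \left(4187 - 1854\right) \left(\left(- \frac{180}{29}\right) \left(-8\right) + \left(82 + 1929\right)\right) = 2333 \left(\frac{1440}{29} + 2011\right) = 2333 \cdot \frac{59759}{29} = \frac{139417747}{29} \approx 4.8075 \cdot 10^{6}$)
$\frac{1}{6942 + h} = \frac{1}{6942 + \frac{139417747}{29}} = \frac{1}{\frac{139619065}{29}} = \frac{29}{139619065}$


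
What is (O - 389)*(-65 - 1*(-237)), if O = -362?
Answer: -129172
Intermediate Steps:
(O - 389)*(-65 - 1*(-237)) = (-362 - 389)*(-65 - 1*(-237)) = -751*(-65 + 237) = -751*172 = -129172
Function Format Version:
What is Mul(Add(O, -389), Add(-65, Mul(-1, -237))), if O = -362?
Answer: -129172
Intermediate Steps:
Mul(Add(O, -389), Add(-65, Mul(-1, -237))) = Mul(Add(-362, -389), Add(-65, Mul(-1, -237))) = Mul(-751, Add(-65, 237)) = Mul(-751, 172) = -129172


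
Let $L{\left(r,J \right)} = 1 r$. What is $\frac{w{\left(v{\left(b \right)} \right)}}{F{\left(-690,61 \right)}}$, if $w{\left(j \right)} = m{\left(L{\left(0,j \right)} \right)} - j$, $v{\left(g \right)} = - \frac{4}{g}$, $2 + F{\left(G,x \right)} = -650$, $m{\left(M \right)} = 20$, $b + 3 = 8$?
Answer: $- \frac{26}{815} \approx -0.031902$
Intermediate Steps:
$b = 5$ ($b = -3 + 8 = 5$)
$L{\left(r,J \right)} = r$
$F{\left(G,x \right)} = -652$ ($F{\left(G,x \right)} = -2 - 650 = -652$)
$w{\left(j \right)} = 20 - j$
$\frac{w{\left(v{\left(b \right)} \right)}}{F{\left(-690,61 \right)}} = \frac{20 - - \frac{4}{5}}{-652} = \left(20 - \left(-4\right) \frac{1}{5}\right) \left(- \frac{1}{652}\right) = \left(20 - - \frac{4}{5}\right) \left(- \frac{1}{652}\right) = \left(20 + \frac{4}{5}\right) \left(- \frac{1}{652}\right) = \frac{104}{5} \left(- \frac{1}{652}\right) = - \frac{26}{815}$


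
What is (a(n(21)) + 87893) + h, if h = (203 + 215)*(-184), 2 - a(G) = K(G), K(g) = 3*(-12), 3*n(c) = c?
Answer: 11019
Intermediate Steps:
n(c) = c/3
K(g) = -36
a(G) = 38 (a(G) = 2 - 1*(-36) = 2 + 36 = 38)
h = -76912 (h = 418*(-184) = -76912)
(a(n(21)) + 87893) + h = (38 + 87893) - 76912 = 87931 - 76912 = 11019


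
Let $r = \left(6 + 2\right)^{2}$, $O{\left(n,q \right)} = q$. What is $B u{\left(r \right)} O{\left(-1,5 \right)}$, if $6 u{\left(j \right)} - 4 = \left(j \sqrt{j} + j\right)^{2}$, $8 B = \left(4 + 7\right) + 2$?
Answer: $\frac{5391425}{12} \approx 4.4929 \cdot 10^{5}$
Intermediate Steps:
$B = \frac{13}{8}$ ($B = \frac{\left(4 + 7\right) + 2}{8} = \frac{11 + 2}{8} = \frac{1}{8} \cdot 13 = \frac{13}{8} \approx 1.625$)
$r = 64$ ($r = 8^{2} = 64$)
$u{\left(j \right)} = \frac{2}{3} + \frac{\left(j + j^{\frac{3}{2}}\right)^{2}}{6}$ ($u{\left(j \right)} = \frac{2}{3} + \frac{\left(j \sqrt{j} + j\right)^{2}}{6} = \frac{2}{3} + \frac{\left(j^{\frac{3}{2}} + j\right)^{2}}{6} = \frac{2}{3} + \frac{\left(j + j^{\frac{3}{2}}\right)^{2}}{6}$)
$B u{\left(r \right)} O{\left(-1,5 \right)} = \frac{13 \left(\frac{2}{3} + \frac{\left(64 + 64^{\frac{3}{2}}\right)^{2}}{6}\right)}{8} \cdot 5 = \frac{13 \left(\frac{2}{3} + \frac{\left(64 + 512\right)^{2}}{6}\right)}{8} \cdot 5 = \frac{13 \left(\frac{2}{3} + \frac{576^{2}}{6}\right)}{8} \cdot 5 = \frac{13 \left(\frac{2}{3} + \frac{1}{6} \cdot 331776\right)}{8} \cdot 5 = \frac{13 \left(\frac{2}{3} + 55296\right)}{8} \cdot 5 = \frac{13}{8} \cdot \frac{165890}{3} \cdot 5 = \frac{1078285}{12} \cdot 5 = \frac{5391425}{12}$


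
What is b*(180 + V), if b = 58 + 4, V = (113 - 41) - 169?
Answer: 5146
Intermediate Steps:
V = -97 (V = 72 - 169 = -97)
b = 62
b*(180 + V) = 62*(180 - 97) = 62*83 = 5146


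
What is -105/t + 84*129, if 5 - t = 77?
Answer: 260099/24 ≈ 10837.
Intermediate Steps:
t = -72 (t = 5 - 1*77 = 5 - 77 = -72)
-105/t + 84*129 = -105/(-72) + 84*129 = -105*(-1/72) + 10836 = 35/24 + 10836 = 260099/24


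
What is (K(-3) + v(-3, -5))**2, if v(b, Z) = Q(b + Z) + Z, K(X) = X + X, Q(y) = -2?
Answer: 169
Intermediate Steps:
K(X) = 2*X
v(b, Z) = -2 + Z
(K(-3) + v(-3, -5))**2 = (2*(-3) + (-2 - 5))**2 = (-6 - 7)**2 = (-13)**2 = 169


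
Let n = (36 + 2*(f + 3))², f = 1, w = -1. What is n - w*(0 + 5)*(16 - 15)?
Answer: 1941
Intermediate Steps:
n = 1936 (n = (36 + 2*(1 + 3))² = (36 + 2*4)² = (36 + 8)² = 44² = 1936)
n - w*(0 + 5)*(16 - 15) = 1936 - (-(0 + 5))*(16 - 15) = 1936 - (-1*5) = 1936 - (-5) = 1936 - 1*(-5) = 1936 + 5 = 1941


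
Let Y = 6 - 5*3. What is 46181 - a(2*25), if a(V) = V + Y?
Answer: 46140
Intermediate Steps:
Y = -9 (Y = 6 - 15 = -9)
a(V) = -9 + V (a(V) = V - 9 = -9 + V)
46181 - a(2*25) = 46181 - (-9 + 2*25) = 46181 - (-9 + 50) = 46181 - 1*41 = 46181 - 41 = 46140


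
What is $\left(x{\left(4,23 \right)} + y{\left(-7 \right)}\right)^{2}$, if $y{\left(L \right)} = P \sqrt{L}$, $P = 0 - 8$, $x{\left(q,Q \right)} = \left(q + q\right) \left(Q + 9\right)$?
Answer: $65088 - 4096 i \sqrt{7} \approx 65088.0 - 10837.0 i$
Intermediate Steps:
$x{\left(q,Q \right)} = 2 q \left(9 + Q\right)$
$P = -8$
$y{\left(L \right)} = - 8 \sqrt{L}$
$\left(x{\left(4,23 \right)} + y{\left(-7 \right)}\right)^{2} = \left(2 \cdot 4 \left(9 + 23\right) - 8 \sqrt{-7}\right)^{2} = \left(2 \cdot 4 \cdot 32 - 8 i \sqrt{7}\right)^{2} = \left(256 - 8 i \sqrt{7}\right)^{2}$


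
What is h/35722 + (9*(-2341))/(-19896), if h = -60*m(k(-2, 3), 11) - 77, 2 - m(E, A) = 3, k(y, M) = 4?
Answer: 125381431/118454152 ≈ 1.0585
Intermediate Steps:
m(E, A) = -1 (m(E, A) = 2 - 1*3 = 2 - 3 = -1)
h = -17 (h = -60*(-1) - 77 = 60 - 77 = -17)
h/35722 + (9*(-2341))/(-19896) = -17/35722 + (9*(-2341))/(-19896) = -17*1/35722 - 21069*(-1/19896) = -17/35722 + 7023/6632 = 125381431/118454152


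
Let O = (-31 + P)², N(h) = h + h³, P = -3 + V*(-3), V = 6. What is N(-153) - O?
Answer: -3584434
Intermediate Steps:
P = -21 (P = -3 + 6*(-3) = -3 - 18 = -21)
O = 2704 (O = (-31 - 21)² = (-52)² = 2704)
N(-153) - O = (-153 + (-153)³) - 1*2704 = (-153 - 3581577) - 2704 = -3581730 - 2704 = -3584434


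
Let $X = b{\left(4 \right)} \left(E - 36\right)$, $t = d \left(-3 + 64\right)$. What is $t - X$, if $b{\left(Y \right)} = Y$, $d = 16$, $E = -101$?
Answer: $1524$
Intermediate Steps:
$t = 976$ ($t = 16 \left(-3 + 64\right) = 16 \cdot 61 = 976$)
$X = -548$ ($X = 4 \left(-101 - 36\right) = 4 \left(-137\right) = -548$)
$t - X = 976 - -548 = 976 + 548 = 1524$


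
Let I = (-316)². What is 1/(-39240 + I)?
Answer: 1/60616 ≈ 1.6497e-5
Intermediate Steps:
I = 99856
1/(-39240 + I) = 1/(-39240 + 99856) = 1/60616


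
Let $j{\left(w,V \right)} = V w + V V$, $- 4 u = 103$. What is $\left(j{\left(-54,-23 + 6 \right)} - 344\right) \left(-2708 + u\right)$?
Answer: $- \frac{9436905}{4} \approx -2.3592 \cdot 10^{6}$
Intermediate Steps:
$u = - \frac{103}{4}$ ($u = \left(- \frac{1}{4}\right) 103 = - \frac{103}{4} \approx -25.75$)
$j{\left(w,V \right)} = V^{2} + V w$ ($j{\left(w,V \right)} = V w + V^{2} = V^{2} + V w$)
$\left(j{\left(-54,-23 + 6 \right)} - 344\right) \left(-2708 + u\right) = \left(\left(-23 + 6\right) \left(\left(-23 + 6\right) - 54\right) - 344\right) \left(-2708 - \frac{103}{4}\right) = \left(- 17 \left(-17 - 54\right) - 344\right) \left(- \frac{10935}{4}\right) = \left(\left(-17\right) \left(-71\right) - 344\right) \left(- \frac{10935}{4}\right) = \left(1207 - 344\right) \left(- \frac{10935}{4}\right) = 863 \left(- \frac{10935}{4}\right) = - \frac{9436905}{4}$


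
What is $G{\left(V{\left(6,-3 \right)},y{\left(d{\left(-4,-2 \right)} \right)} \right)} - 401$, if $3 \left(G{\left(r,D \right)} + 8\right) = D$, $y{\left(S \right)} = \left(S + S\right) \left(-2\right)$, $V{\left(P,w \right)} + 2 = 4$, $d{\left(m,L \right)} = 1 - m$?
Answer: $- \frac{1247}{3} \approx -415.67$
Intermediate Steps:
$V{\left(P,w \right)} = 2$ ($V{\left(P,w \right)} = -2 + 4 = 2$)
$y{\left(S \right)} = - 4 S$ ($y{\left(S \right)} = 2 S \left(-2\right) = - 4 S$)
$G{\left(r,D \right)} = -8 + \frac{D}{3}$
$G{\left(V{\left(6,-3 \right)},y{\left(d{\left(-4,-2 \right)} \right)} \right)} - 401 = \left(-8 + \frac{\left(-4\right) \left(1 - -4\right)}{3}\right) - 401 = \left(-8 + \frac{\left(-4\right) \left(1 + 4\right)}{3}\right) - 401 = \left(-8 + \frac{\left(-4\right) 5}{3}\right) - 401 = \left(-8 + \frac{1}{3} \left(-20\right)\right) - 401 = \left(-8 - \frac{20}{3}\right) - 401 = - \frac{44}{3} - 401 = - \frac{1247}{3}$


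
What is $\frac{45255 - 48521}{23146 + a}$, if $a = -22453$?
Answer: $- \frac{3266}{693} \approx -4.7128$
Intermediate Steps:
$\frac{45255 - 48521}{23146 + a} = \frac{45255 - 48521}{23146 - 22453} = - \frac{3266}{693}$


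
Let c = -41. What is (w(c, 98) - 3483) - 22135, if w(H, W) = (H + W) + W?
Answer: -25463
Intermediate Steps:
w(H, W) = H + 2*W
(w(c, 98) - 3483) - 22135 = ((-41 + 2*98) - 3483) - 22135 = ((-41 + 196) - 3483) - 22135 = (155 - 3483) - 22135 = -3328 - 22135 = -25463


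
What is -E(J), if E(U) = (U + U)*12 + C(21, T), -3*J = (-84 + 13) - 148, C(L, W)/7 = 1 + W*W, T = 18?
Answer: -4027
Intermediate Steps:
C(L, W) = 7 + 7*W² (C(L, W) = 7*(1 + W*W) = 7*(1 + W²) = 7 + 7*W²)
J = 73 (J = -((-84 + 13) - 148)/3 = -(-71 - 148)/3 = -⅓*(-219) = 73)
E(U) = 2275 + 24*U (E(U) = (U + U)*12 + (7 + 7*18²) = (2*U)*12 + (7 + 7*324) = 24*U + (7 + 2268) = 24*U + 2275 = 2275 + 24*U)
-E(J) = -(2275 + 24*73) = -(2275 + 1752) = -1*4027 = -4027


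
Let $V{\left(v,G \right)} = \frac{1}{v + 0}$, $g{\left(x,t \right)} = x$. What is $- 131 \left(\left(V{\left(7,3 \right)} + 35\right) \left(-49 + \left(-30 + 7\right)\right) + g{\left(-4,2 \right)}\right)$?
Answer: $\frac{2323940}{7} \approx 3.3199 \cdot 10^{5}$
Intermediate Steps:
$V{\left(v,G \right)} = \frac{1}{v}$
$- 131 \left(\left(V{\left(7,3 \right)} + 35\right) \left(-49 + \left(-30 + 7\right)\right) + g{\left(-4,2 \right)}\right) = - 131 \left(\left(\frac{1}{7} + 35\right) \left(-49 + \left(-30 + 7\right)\right) - 4\right) = - 131 \left(\left(\frac{1}{7} + 35\right) \left(-49 - 23\right) - 4\right) = - 131 \left(\frac{246}{7} \left(-72\right) - 4\right) = - 131 \left(- \frac{17712}{7} - 4\right) = \left(-131\right) \left(- \frac{17740}{7}\right) = \frac{2323940}{7}$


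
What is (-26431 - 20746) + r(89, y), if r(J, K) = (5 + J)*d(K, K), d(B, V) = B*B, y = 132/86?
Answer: -86820809/1849 ≈ -46956.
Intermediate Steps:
y = 66/43 (y = 132*(1/86) = 66/43 ≈ 1.5349)
d(B, V) = B²
r(J, K) = K²*(5 + J) (r(J, K) = (5 + J)*K² = K²*(5 + J))
(-26431 - 20746) + r(89, y) = (-26431 - 20746) + (66/43)²*(5 + 89) = -47177 + (4356/1849)*94 = -47177 + 409464/1849 = -86820809/1849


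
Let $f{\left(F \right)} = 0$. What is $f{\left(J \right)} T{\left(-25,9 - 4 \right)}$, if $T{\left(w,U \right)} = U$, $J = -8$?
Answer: $0$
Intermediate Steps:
$f{\left(J \right)} T{\left(-25,9 - 4 \right)} = 0 \left(9 - 4\right) = 0 \cdot 5 = 0$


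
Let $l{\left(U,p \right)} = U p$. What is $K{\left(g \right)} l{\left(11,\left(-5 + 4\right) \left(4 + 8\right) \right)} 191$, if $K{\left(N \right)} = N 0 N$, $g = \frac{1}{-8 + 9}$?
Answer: $0$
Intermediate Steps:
$g = 1$ ($g = 1^{-1} = 1$)
$K{\left(N \right)} = 0$ ($K{\left(N \right)} = 0 N = 0$)
$K{\left(g \right)} l{\left(11,\left(-5 + 4\right) \left(4 + 8\right) \right)} 191 = 0 \cdot 11 \left(-5 + 4\right) \left(4 + 8\right) 191 = 0 \cdot 11 \left(\left(-1\right) 12\right) 191 = 0 \cdot 11 \left(-12\right) 191 = 0 \left(-132\right) 191 = 0 \cdot 191 = 0$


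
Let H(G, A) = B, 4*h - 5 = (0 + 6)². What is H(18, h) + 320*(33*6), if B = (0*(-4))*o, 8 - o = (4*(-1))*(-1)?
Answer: 63360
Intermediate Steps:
h = 41/4 (h = 5/4 + (0 + 6)²/4 = 5/4 + (¼)*6² = 5/4 + (¼)*36 = 5/4 + 9 = 41/4 ≈ 10.250)
o = 4 (o = 8 - 4*(-1)*(-1) = 8 - (-4)*(-1) = 8 - 1*4 = 8 - 4 = 4)
B = 0 (B = (0*(-4))*4 = 0*4 = 0)
H(G, A) = 0
H(18, h) + 320*(33*6) = 0 + 320*(33*6) = 0 + 320*198 = 0 + 63360 = 63360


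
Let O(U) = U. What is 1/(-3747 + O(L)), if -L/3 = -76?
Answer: -1/3519 ≈ -0.00028417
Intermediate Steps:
L = 228 (L = -3*(-76) = 228)
1/(-3747 + O(L)) = 1/(-3747 + 228) = 1/(-3519) = -1/3519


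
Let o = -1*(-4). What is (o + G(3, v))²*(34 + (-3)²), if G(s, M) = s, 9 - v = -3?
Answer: 2107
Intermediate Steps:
v = 12 (v = 9 - 1*(-3) = 9 + 3 = 12)
o = 4
(o + G(3, v))²*(34 + (-3)²) = (4 + 3)²*(34 + (-3)²) = 7²*(34 + 9) = 49*43 = 2107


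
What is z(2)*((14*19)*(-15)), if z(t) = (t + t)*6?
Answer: -95760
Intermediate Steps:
z(t) = 12*t (z(t) = (2*t)*6 = 12*t)
z(2)*((14*19)*(-15)) = (12*2)*((14*19)*(-15)) = 24*(266*(-15)) = 24*(-3990) = -95760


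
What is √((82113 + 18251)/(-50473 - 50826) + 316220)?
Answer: 2*√6704292105726/9209 ≈ 562.33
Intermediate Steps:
√((82113 + 18251)/(-50473 - 50826) + 316220) = √(100364/(-101299) + 316220) = √(100364*(-1/101299) + 316220) = √(-9124/9209 + 316220) = √(2912060856/9209) = 2*√6704292105726/9209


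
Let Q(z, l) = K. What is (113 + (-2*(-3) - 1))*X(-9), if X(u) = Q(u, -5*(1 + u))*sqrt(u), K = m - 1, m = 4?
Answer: 1062*I ≈ 1062.0*I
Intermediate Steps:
K = 3 (K = 4 - 1 = 3)
Q(z, l) = 3
X(u) = 3*sqrt(u)
(113 + (-2*(-3) - 1))*X(-9) = (113 + (-2*(-3) - 1))*(3*sqrt(-9)) = (113 + (6 - 1))*(3*(3*I)) = (113 + 5)*(9*I) = 118*(9*I) = 1062*I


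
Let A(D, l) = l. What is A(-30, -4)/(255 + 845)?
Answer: -1/275 ≈ -0.0036364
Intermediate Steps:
A(-30, -4)/(255 + 845) = -4/(255 + 845) = -4/1100 = (1/1100)*(-4) = -1/275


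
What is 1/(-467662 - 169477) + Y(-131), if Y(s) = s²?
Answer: 10933942378/637139 ≈ 17161.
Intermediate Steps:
1/(-467662 - 169477) + Y(-131) = 1/(-467662 - 169477) + (-131)² = 1/(-637139) + 17161 = -1/637139 + 17161 = 10933942378/637139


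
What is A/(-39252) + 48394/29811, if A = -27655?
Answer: 907994831/390047124 ≈ 2.3279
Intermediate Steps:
A/(-39252) + 48394/29811 = -27655/(-39252) + 48394/29811 = -27655*(-1/39252) + 48394*(1/29811) = 27655/39252 + 48394/29811 = 907994831/390047124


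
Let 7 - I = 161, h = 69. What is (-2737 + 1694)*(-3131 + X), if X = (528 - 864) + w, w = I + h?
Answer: 3704736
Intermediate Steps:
I = -154 (I = 7 - 1*161 = 7 - 161 = -154)
w = -85 (w = -154 + 69 = -85)
X = -421 (X = (528 - 864) - 85 = -336 - 85 = -421)
(-2737 + 1694)*(-3131 + X) = (-2737 + 1694)*(-3131 - 421) = -1043*(-3552) = 3704736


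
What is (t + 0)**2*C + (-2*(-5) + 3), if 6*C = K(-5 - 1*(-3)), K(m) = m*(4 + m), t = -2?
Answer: 31/3 ≈ 10.333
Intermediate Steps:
C = -2/3 (C = ((-5 - 1*(-3))*(4 + (-5 - 1*(-3))))/6 = ((-5 + 3)*(4 + (-5 + 3)))/6 = (-2*(4 - 2))/6 = (-2*2)/6 = (1/6)*(-4) = -2/3 ≈ -0.66667)
(t + 0)**2*C + (-2*(-5) + 3) = (-2 + 0)**2*(-2/3) + (-2*(-5) + 3) = (-2)**2*(-2/3) + (10 + 3) = 4*(-2/3) + 13 = -8/3 + 13 = 31/3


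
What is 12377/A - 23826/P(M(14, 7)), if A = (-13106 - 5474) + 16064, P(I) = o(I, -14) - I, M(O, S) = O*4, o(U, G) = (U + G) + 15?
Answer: -59958593/2516 ≈ -23831.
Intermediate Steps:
o(U, G) = 15 + G + U (o(U, G) = (G + U) + 15 = 15 + G + U)
M(O, S) = 4*O
P(I) = 1 (P(I) = (15 - 14 + I) - I = (1 + I) - I = 1)
A = -2516 (A = -18580 + 16064 = -2516)
12377/A - 23826/P(M(14, 7)) = 12377/(-2516) - 23826/1 = 12377*(-1/2516) - 23826*1 = -12377/2516 - 23826 = -59958593/2516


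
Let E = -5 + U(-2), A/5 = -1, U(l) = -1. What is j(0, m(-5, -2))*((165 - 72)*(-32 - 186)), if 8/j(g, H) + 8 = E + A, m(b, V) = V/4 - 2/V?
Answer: 162192/19 ≈ 8536.4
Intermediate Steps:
m(b, V) = -2/V + V/4 (m(b, V) = V*(¼) - 2/V = V/4 - 2/V = -2/V + V/4)
A = -5 (A = 5*(-1) = -5)
E = -6 (E = -5 - 1 = -6)
j(g, H) = -8/19 (j(g, H) = 8/(-8 + (-6 - 5)) = 8/(-8 - 11) = 8/(-19) = 8*(-1/19) = -8/19)
j(0, m(-5, -2))*((165 - 72)*(-32 - 186)) = -8*(165 - 72)*(-32 - 186)/19 = -744*(-218)/19 = -8/19*(-20274) = 162192/19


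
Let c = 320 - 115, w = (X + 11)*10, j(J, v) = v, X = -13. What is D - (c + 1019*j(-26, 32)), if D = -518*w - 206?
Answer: -22659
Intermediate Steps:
w = -20 (w = (-13 + 11)*10 = -2*10 = -20)
c = 205
D = 10154 (D = -518*(-20) - 206 = 10360 - 206 = 10154)
D - (c + 1019*j(-26, 32)) = 10154 - (205 + 1019*32) = 10154 - (205 + 32608) = 10154 - 1*32813 = 10154 - 32813 = -22659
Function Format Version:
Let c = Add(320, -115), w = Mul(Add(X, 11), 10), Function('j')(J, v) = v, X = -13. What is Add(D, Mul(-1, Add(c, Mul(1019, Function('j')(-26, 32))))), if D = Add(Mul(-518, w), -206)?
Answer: -22659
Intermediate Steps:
w = -20 (w = Mul(Add(-13, 11), 10) = Mul(-2, 10) = -20)
c = 205
D = 10154 (D = Add(Mul(-518, -20), -206) = Add(10360, -206) = 10154)
Add(D, Mul(-1, Add(c, Mul(1019, Function('j')(-26, 32))))) = Add(10154, Mul(-1, Add(205, Mul(1019, 32)))) = Add(10154, Mul(-1, Add(205, 32608))) = Add(10154, Mul(-1, 32813)) = Add(10154, -32813) = -22659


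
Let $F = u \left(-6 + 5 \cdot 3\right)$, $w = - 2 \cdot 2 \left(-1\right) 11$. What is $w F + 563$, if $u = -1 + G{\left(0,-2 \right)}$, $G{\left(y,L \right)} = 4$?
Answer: $1751$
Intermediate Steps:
$u = 3$ ($u = -1 + 4 = 3$)
$w = 44$ ($w = \left(-2\right) \left(-2\right) 11 = 4 \cdot 11 = 44$)
$F = 27$ ($F = 3 \left(-6 + 5 \cdot 3\right) = 3 \left(-6 + 15\right) = 3 \cdot 9 = 27$)
$w F + 563 = 44 \cdot 27 + 563 = 1188 + 563 = 1751$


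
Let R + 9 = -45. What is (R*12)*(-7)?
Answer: 4536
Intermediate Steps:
R = -54 (R = -9 - 45 = -54)
(R*12)*(-7) = -54*12*(-7) = -648*(-7) = 4536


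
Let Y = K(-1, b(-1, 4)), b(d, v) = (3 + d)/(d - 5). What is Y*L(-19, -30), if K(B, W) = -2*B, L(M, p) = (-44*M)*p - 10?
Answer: -50180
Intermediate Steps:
b(d, v) = (3 + d)/(-5 + d)
L(M, p) = -10 - 44*M*p (L(M, p) = -44*M*p - 10 = -10 - 44*M*p)
Y = 2 (Y = -2*(-1) = 2)
Y*L(-19, -30) = 2*(-10 - 44*(-19)*(-30)) = 2*(-10 - 25080) = 2*(-25090) = -50180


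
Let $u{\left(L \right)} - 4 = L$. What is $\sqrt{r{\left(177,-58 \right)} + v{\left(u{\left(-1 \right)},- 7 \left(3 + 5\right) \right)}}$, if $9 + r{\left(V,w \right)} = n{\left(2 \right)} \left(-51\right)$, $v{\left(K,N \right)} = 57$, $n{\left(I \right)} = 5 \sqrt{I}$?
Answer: $\sqrt{48 - 255 \sqrt{2}} \approx 17.681 i$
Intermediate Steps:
$u{\left(L \right)} = 4 + L$
$r{\left(V,w \right)} = -9 - 255 \sqrt{2}$ ($r{\left(V,w \right)} = -9 + 5 \sqrt{2} \left(-51\right) = -9 - 255 \sqrt{2}$)
$\sqrt{r{\left(177,-58 \right)} + v{\left(u{\left(-1 \right)},- 7 \left(3 + 5\right) \right)}} = \sqrt{\left(-9 - 255 \sqrt{2}\right) + 57} = \sqrt{48 - 255 \sqrt{2}}$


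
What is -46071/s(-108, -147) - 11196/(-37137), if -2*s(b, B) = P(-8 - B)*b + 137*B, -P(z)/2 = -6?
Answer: -353543466/88447955 ≈ -3.9972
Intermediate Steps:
P(z) = 12 (P(z) = -2*(-6) = 12)
s(b, B) = -6*b - 137*B/2 (s(b, B) = -(12*b + 137*B)/2 = -6*b - 137*B/2)
-46071/s(-108, -147) - 11196/(-37137) = -46071/(-6*(-108) - 137/2*(-147)) - 11196/(-37137) = -46071/(648 + 20139/2) - 11196*(-1/37137) = -46071/21435/2 + 3732/12379 = -46071*2/21435 + 3732/12379 = -30714/7145 + 3732/12379 = -353543466/88447955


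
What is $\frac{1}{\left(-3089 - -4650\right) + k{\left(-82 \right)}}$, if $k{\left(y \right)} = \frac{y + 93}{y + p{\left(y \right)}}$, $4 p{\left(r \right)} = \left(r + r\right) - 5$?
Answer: $\frac{497}{775773} \approx 0.00064065$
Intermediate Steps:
$p{\left(r \right)} = - \frac{5}{4} + \frac{r}{2}$ ($p{\left(r \right)} = \frac{\left(r + r\right) - 5}{4} = \frac{2 r - 5}{4} = \frac{-5 + 2 r}{4} = - \frac{5}{4} + \frac{r}{2}$)
$k{\left(y \right)} = \frac{93 + y}{- \frac{5}{4} + \frac{3 y}{2}}$ ($k{\left(y \right)} = \frac{y + 93}{y + \left(- \frac{5}{4} + \frac{y}{2}\right)} = \frac{93 + y}{- \frac{5}{4} + \frac{3 y}{2}}$)
$\frac{1}{\left(-3089 - -4650\right) + k{\left(-82 \right)}} = \frac{1}{\left(-3089 - -4650\right) + \frac{4 \left(93 - 82\right)}{-5 + 6 \left(-82\right)}} = \frac{1}{\left(-3089 + 4650\right) + 4 \frac{1}{-5 - 492} \cdot 11} = \frac{1}{1561 + 4 \frac{1}{-497} \cdot 11} = \frac{1}{1561 + 4 \left(- \frac{1}{497}\right) 11} = \frac{1}{1561 - \frac{44}{497}} = \frac{1}{\frac{775773}{497}} = \frac{497}{775773}$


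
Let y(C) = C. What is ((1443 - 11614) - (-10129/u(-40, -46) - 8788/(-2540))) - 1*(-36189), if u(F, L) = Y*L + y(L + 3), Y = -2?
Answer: 116553476/4445 ≈ 26221.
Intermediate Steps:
u(F, L) = 3 - L (u(F, L) = -2*L + (L + 3) = -2*L + (3 + L) = 3 - L)
((1443 - 11614) - (-10129/u(-40, -46) - 8788/(-2540))) - 1*(-36189) = ((1443 - 11614) - (-10129/(3 - 1*(-46)) - 8788/(-2540))) - 1*(-36189) = (-10171 - (-10129/(3 + 46) - 8788*(-1/2540))) + 36189 = (-10171 - (-10129/49 + 2197/635)) + 36189 = (-10171 - (-10129*1/49 + 2197/635)) + 36189 = (-10171 - (-1447/7 + 2197/635)) + 36189 = (-10171 - 1*(-903466/4445)) + 36189 = (-10171 + 903466/4445) + 36189 = -44306629/4445 + 36189 = 116553476/4445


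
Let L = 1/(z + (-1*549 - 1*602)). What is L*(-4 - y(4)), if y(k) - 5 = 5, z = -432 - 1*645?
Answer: 7/1114 ≈ 0.0062837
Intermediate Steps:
z = -1077 (z = -432 - 645 = -1077)
y(k) = 10 (y(k) = 5 + 5 = 10)
L = -1/2228 (L = 1/(-1077 + (-1*549 - 1*602)) = 1/(-1077 + (-549 - 602)) = 1/(-1077 - 1151) = 1/(-2228) = -1/2228 ≈ -0.00044883)
L*(-4 - y(4)) = -(-4 - 1*10)/2228 = -(-4 - 10)/2228 = -1/2228*(-14) = 7/1114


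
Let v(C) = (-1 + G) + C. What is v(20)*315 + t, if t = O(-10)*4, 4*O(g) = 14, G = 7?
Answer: 8204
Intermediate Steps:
v(C) = 6 + C (v(C) = (-1 + 7) + C = 6 + C)
O(g) = 7/2 (O(g) = (¼)*14 = 7/2)
t = 14 (t = (7/2)*4 = 14)
v(20)*315 + t = (6 + 20)*315 + 14 = 26*315 + 14 = 8190 + 14 = 8204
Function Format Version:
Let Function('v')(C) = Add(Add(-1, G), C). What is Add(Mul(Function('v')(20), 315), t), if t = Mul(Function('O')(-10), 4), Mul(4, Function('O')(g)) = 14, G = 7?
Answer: 8204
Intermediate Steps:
Function('v')(C) = Add(6, C) (Function('v')(C) = Add(Add(-1, 7), C) = Add(6, C))
Function('O')(g) = Rational(7, 2) (Function('O')(g) = Mul(Rational(1, 4), 14) = Rational(7, 2))
t = 14 (t = Mul(Rational(7, 2), 4) = 14)
Add(Mul(Function('v')(20), 315), t) = Add(Mul(Add(6, 20), 315), 14) = Add(Mul(26, 315), 14) = Add(8190, 14) = 8204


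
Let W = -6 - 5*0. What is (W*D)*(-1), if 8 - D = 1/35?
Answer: 1674/35 ≈ 47.829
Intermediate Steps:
D = 279/35 (D = 8 - 1/35 = 279/35 ≈ 7.9714)
W = -6 (W = -6 + 0 = -6)
(W*D)*(-1) = -6*279/35*(-1) = -1674/35*(-1) = 1674/35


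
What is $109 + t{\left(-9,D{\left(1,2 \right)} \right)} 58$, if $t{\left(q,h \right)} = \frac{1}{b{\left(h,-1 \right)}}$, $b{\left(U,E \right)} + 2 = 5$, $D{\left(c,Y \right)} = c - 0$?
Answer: $\frac{385}{3} \approx 128.33$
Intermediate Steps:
$D{\left(c,Y \right)} = c$ ($D{\left(c,Y \right)} = c + 0 = c$)
$b{\left(U,E \right)} = 3$ ($b{\left(U,E \right)} = -2 + 5 = 3$)
$t{\left(q,h \right)} = \frac{1}{3}$
$109 + t{\left(-9,D{\left(1,2 \right)} \right)} 58 = 109 + \frac{1}{3} \cdot 58 = 109 + \frac{58}{3} = \frac{385}{3}$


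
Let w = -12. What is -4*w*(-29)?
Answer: -1392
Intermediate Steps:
-4*w*(-29) = -4*(-12)*(-29) = 48*(-29) = -1392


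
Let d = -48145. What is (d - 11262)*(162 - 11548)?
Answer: 676408102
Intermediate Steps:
(d - 11262)*(162 - 11548) = (-48145 - 11262)*(162 - 11548) = -59407*(-11386) = 676408102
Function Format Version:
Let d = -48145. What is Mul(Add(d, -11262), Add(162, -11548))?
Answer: 676408102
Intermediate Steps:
Mul(Add(d, -11262), Add(162, -11548)) = Mul(Add(-48145, -11262), Add(162, -11548)) = Mul(-59407, -11386) = 676408102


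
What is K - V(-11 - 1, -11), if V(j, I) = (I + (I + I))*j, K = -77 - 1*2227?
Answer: -2700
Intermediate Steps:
K = -2304 (K = -77 - 2227 = -2304)
V(j, I) = 3*I*j (V(j, I) = (I + 2*I)*j = (3*I)*j = 3*I*j)
K - V(-11 - 1, -11) = -2304 - 3*(-11)*(-11 - 1) = -2304 - 3*(-11)*(-12) = -2304 - 1*396 = -2304 - 396 = -2700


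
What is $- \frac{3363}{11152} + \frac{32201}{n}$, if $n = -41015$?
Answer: $- \frac{38233769}{35184560} \approx -1.0867$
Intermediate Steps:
$- \frac{3363}{11152} + \frac{32201}{n} = - \frac{3363}{11152} + \frac{32201}{-41015} = \left(-3363\right) \frac{1}{11152} + 32201 \left(- \frac{1}{41015}\right) = - \frac{3363}{11152} - \frac{2477}{3155} = - \frac{38233769}{35184560}$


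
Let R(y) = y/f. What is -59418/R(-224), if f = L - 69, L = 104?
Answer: 148545/16 ≈ 9284.1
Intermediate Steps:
f = 35 (f = 104 - 69 = 35)
R(y) = y/35
-59418/R(-224) = -59418/((1/35)*(-224)) = -59418/(-32/5) = -59418*(-5/32) = 148545/16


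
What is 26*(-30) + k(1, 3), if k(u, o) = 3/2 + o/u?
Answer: -1551/2 ≈ -775.50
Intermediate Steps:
k(u, o) = 3/2 + o/u (k(u, o) = 3*(½) + o/u = 3/2 + o/u)
26*(-30) + k(1, 3) = 26*(-30) + (3/2 + 3/1) = -780 + (3/2 + 3*1) = -780 + (3/2 + 3) = -780 + 9/2 = -1551/2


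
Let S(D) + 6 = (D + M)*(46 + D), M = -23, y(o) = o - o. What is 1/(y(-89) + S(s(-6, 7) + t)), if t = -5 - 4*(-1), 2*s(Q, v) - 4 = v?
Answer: -4/3761 ≈ -0.0010635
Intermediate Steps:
s(Q, v) = 2 + v/2
y(o) = 0
t = -1 (t = -5 + 4 = -1)
S(D) = -6 + (-23 + D)*(46 + D) (S(D) = -6 + (D - 23)*(46 + D) = -6 + (-23 + D)*(46 + D))
1/(y(-89) + S(s(-6, 7) + t)) = 1/(0 + (-1064 + ((2 + (1/2)*7) - 1)**2 + 23*((2 + (1/2)*7) - 1))) = 1/(0 + (-1064 + ((2 + 7/2) - 1)**2 + 23*((2 + 7/2) - 1))) = 1/(0 + (-1064 + (11/2 - 1)**2 + 23*(11/2 - 1))) = 1/(0 + (-1064 + (9/2)**2 + 23*(9/2))) = 1/(0 + (-1064 + 81/4 + 207/2)) = 1/(0 - 3761/4) = 1/(-3761/4) = -4/3761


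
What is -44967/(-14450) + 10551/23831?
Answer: 1224070527/344357950 ≈ 3.5546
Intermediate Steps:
-44967/(-14450) + 10551/23831 = -44967*(-1/14450) + 10551*(1/23831) = 44967/14450 + 10551/23831 = 1224070527/344357950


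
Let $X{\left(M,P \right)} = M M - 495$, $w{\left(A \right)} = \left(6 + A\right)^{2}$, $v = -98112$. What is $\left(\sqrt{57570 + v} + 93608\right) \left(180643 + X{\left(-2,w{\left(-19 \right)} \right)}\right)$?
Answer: $16863668416 + 180152 i \sqrt{40542} \approx 1.6864 \cdot 10^{10} + 3.6274 \cdot 10^{7} i$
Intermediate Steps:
$X{\left(M,P \right)} = -495 + M^{2}$ ($X{\left(M,P \right)} = M^{2} - 495 = -495 + M^{2}$)
$\left(\sqrt{57570 + v} + 93608\right) \left(180643 + X{\left(-2,w{\left(-19 \right)} \right)}\right) = \left(\sqrt{57570 - 98112} + 93608\right) \left(180643 - \left(495 - \left(-2\right)^{2}\right)\right) = \left(\sqrt{-40542} + 93608\right) \left(180643 + \left(-495 + 4\right)\right) = \left(i \sqrt{40542} + 93608\right) \left(180643 - 491\right) = \left(93608 + i \sqrt{40542}\right) 180152 = 16863668416 + 180152 i \sqrt{40542}$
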